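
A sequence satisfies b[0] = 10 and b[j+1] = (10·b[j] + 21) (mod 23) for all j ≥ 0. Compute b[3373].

We have b[0] = 10,  b[1] = 6,  b[2] = 12,  b[3] = 3,  b[4] = 5,  b[5] = 2,  b[6] = 18,  b[7] = 17,  b[8] = 7,  b[9] = 22,  b[10] = 11,  b[11] = 16,  b[12] = 20,  b[13] = 14,  b[14] = 0,  b[15] = 21,  b[16] = 1,  b[17] = 8,  b[18] = 9,  b[19] = 19,  b[20] = 4,  b[21] = 15,  b[22] = 10.
Since b[22] = b[0] = 10, the sequence is periodic with period 22.
(3373 - 0) mod 22 = 7, so b[3373] = b[7] = 17.

17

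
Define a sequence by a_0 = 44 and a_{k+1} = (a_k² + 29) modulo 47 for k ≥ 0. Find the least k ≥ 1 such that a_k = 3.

We have a_0 = 44; a_1 = 38; a_2 = 16; a_3 = 3; a_4 = 38.
Since a_4 = a_1 = 38, the sequence is eventually periodic: after a pre-period of length 1 it cycles with period 3.
The value 3 first appears (with k ≥ 1) at a_3.

3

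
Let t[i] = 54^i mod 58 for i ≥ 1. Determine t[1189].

Computing terms: t[1] = 54, t[2] = 16, t[3] = 52, t[4] = 24, t[5] = 20, t[6] = 36, t[7] = 30, t[8] = 54.
Since t[8] = t[1] = 54, the sequence is periodic with period 7.
So t[1189] = t[1 + ((1189-1) mod 7)] = t[6] = 36.

36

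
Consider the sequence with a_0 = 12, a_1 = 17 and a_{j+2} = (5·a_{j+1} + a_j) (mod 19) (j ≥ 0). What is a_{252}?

a_0 = 12; a_1 = 17; a_2 = 2; a_3 = 8; a_4 = 4; a_5 = 9; a_6 = 11; a_7 = 7; a_8 = 8; a_9 = 9; a_{10} = 15; a_{11} = 8; a_{12} = 17; a_{13} = 17; a_{14} = 7; a_{15} = 14; a_{16} = 1; a_{17} = 0; a_{18} = 1; a_{19} = 5; a_{20} = 7; a_{21} = 2; a_{22} = 17; a_{23} = 11; a_{24} = 15; a_{25} = 10; a_{26} = 8; a_{27} = 12; a_{28} = 11; a_{29} = 10; a_{30} = 4; a_{31} = 11; a_{32} = 2; a_{33} = 2; a_{34} = 12; a_{35} = 5; a_{36} = 18; a_{37} = 0; a_{38} = 18; a_{39} = 14; a_{40} = 12; a_{41} = 17.
The sequence repeats with period 40.
So a_{252} = a_{0 + ((252-0) mod 40)} = a_{12} = 17.

17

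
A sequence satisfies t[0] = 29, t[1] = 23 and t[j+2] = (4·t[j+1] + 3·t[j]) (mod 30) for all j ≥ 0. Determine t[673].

23

Computing terms: t[0] = 29; t[1] = 23; t[2] = 29; t[3] = 5; t[4] = 17; t[5] = 23; t[6] = 23; t[7] = 11; t[8] = 23; t[9] = 5; t[10] = 29; t[11] = 11; t[12] = 11; t[13] = 17; t[14] = 11; t[15] = 5; t[16] = 23; t[17] = 17; t[18] = 17; t[19] = 29; t[20] = 17; t[21] = 5; t[22] = 11; t[23] = 29; t[24] = 29; t[25] = 23.
Since (t[24], t[25]) = (t[0], t[1]) = (29, 23) (two consecutive terms determine the rest), the sequence is periodic with period 24.
(673 - 0) mod 24 = 1, so t[673] = t[1] = 23.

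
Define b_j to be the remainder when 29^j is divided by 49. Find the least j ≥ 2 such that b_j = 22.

Listing terms: b_1 = 29; b_2 = 8; b_3 = 36; b_4 = 15; b_5 = 43; b_6 = 22; b_7 = 1; b_8 = 29.
The sequence repeats with period 7.
The value 22 first appears (with j ≥ 2) at b_6.

6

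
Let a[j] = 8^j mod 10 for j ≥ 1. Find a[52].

6

Computing terms: a[1] = 8; a[2] = 4; a[3] = 2; a[4] = 6; a[5] = 8.
Since a[5] = a[1] = 8, the sequence is periodic with period 4.
(52 - 1) mod 4 = 3, so a[52] = a[4] = 6.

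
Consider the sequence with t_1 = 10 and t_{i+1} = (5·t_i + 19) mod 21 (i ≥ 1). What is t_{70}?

12

Listing terms: t_1 = 10, t_2 = 6, t_3 = 7, t_4 = 12, t_5 = 16, t_6 = 15, t_7 = 10.
The sequence repeats with period 6.
(70 - 1) mod 6 = 3, so t_{70} = t_4 = 12.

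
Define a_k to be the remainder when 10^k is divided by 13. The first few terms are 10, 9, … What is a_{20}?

9

Computing terms: a_1 = 10,  a_2 = 9,  a_3 = 12,  a_4 = 3,  a_5 = 4,  a_6 = 1,  a_7 = 10.
Since a_7 = a_1 = 10, the sequence is periodic with period 6.
So a_{20} = a_{1 + ((20-1) mod 6)} = a_2 = 9.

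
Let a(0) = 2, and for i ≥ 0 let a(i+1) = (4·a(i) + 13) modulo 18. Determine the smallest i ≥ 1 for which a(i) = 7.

Computing terms: a(0) = 2; a(1) = 3; a(2) = 7; a(3) = 5; a(4) = 15; a(5) = 1; a(6) = 17; a(7) = 9; a(8) = 13; a(9) = 11; a(10) = 3.
Since a(10) = a(1) = 3, the sequence is eventually periodic: after a pre-period of length 1 it cycles with period 9.
The value 7 first appears (with i ≥ 1) at a(2).

2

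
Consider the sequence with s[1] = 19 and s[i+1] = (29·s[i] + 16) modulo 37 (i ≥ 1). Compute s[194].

We have s[1] = 19,  s[2] = 12,  s[3] = 31,  s[4] = 27,  s[5] = 22,  s[6] = 25,  s[7] = 1,  s[8] = 8,  s[9] = 26,  s[10] = 30,  s[11] = 35,  s[12] = 32,  s[13] = 19.
Since s[13] = s[1] = 19, the sequence is periodic with period 12.
So s[194] = s[1 + ((194-1) mod 12)] = s[2] = 12.

12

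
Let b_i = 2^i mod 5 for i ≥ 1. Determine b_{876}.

b_1 = 2,  b_2 = 4,  b_3 = 3,  b_4 = 1,  b_5 = 2.
Since b_5 = b_1 = 2, the sequence is periodic with period 4.
So b_{876} = b_{1 + ((876-1) mod 4)} = b_4 = 1.

1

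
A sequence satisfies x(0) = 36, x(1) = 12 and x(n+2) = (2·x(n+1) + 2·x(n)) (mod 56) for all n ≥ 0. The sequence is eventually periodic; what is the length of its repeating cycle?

Computing terms: x(0) = 36; x(1) = 12; x(2) = 40; x(3) = 48; x(4) = 8; x(5) = 0; x(6) = 16; x(7) = 32; x(8) = 40; x(9) = 32; x(10) = 32; x(11) = 16; x(12) = 40; x(13) = 0; x(14) = 24; x(15) = 48; x(16) = 32; x(17) = 48; x(18) = 48; x(19) = 24; x(20) = 32; x(21) = 0; x(22) = 8; x(23) = 16; x(24) = 48; x(25) = 16; x(26) = 16; x(27) = 8; x(28) = 48; x(29) = 0; x(30) = 40; x(31) = 24; x(32) = 16; x(33) = 24; x(34) = 24; x(35) = 40; x(36) = 16; x(37) = 0; x(38) = 32; x(39) = 8; x(40) = 24; x(41) = 8; x(42) = 8; x(43) = 32; x(44) = 24; x(45) = 0; x(46) = 48; x(47) = 40; x(48) = 8; x(49) = 40; x(50) = 40; x(51) = 48.
Since (x(50), x(51)) = (x(2), x(3)) = (40, 48) (two consecutive terms determine the rest), the sequence is eventually periodic: after a pre-period of length 2 it cycles with period 48.

48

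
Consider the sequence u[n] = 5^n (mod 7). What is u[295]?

u[1] = 5, u[2] = 4, u[3] = 6, u[4] = 2, u[5] = 3, u[6] = 1, u[7] = 5.
The sequence repeats with period 6.
(295 - 1) mod 6 = 0, so u[295] = u[1] = 5.

5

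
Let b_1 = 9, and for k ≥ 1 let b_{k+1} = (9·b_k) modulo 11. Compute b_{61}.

We have b_1 = 9,  b_2 = 4,  b_3 = 3,  b_4 = 5,  b_5 = 1,  b_6 = 9.
Since b_6 = b_1 = 9, the sequence is periodic with period 5.
So b_{61} = b_{1 + ((61-1) mod 5)} = b_1 = 9.

9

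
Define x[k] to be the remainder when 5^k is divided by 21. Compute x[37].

We have x[1] = 5, x[2] = 4, x[3] = 20, x[4] = 16, x[5] = 17, x[6] = 1, x[7] = 5.
Since x[7] = x[1] = 5, the sequence is periodic with period 6.
So x[37] = x[1 + ((37-1) mod 6)] = x[1] = 5.

5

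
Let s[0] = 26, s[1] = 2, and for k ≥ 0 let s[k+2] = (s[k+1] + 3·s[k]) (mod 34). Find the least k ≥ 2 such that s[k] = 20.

We have s[0] = 26,  s[1] = 2,  s[2] = 12,  s[3] = 18,  s[4] = 20,  s[5] = 6,  s[6] = 32,  s[7] = 16,  s[8] = 10,  s[9] = 24,  s[10] = 20,  s[11] = 24,  s[12] = 16,  s[13] = 20,  s[14] = 0,  s[15] = 26,  s[16] = 26,  s[17] = 2.
Since (s[16], s[17]) = (s[0], s[1]) = (26, 2) (two consecutive terms determine the rest), the sequence is periodic with period 16.
The value 20 first appears (with k ≥ 2) at s[4].

4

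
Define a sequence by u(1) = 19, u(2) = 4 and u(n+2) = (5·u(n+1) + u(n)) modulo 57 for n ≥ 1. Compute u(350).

We have u(1) = 19, u(2) = 4, u(3) = 39, u(4) = 28, u(5) = 8, u(6) = 11, u(7) = 6, u(8) = 41, u(9) = 40, u(10) = 13, u(11) = 48, u(12) = 25, u(13) = 2, u(14) = 35, u(15) = 6, u(16) = 8, u(17) = 46, u(18) = 10, u(19) = 39, u(20) = 34, u(21) = 38, u(22) = 53, u(23) = 18, u(24) = 29, u(25) = 49, u(26) = 46, u(27) = 51, u(28) = 16, u(29) = 17, u(30) = 44, u(31) = 9, u(32) = 32, u(33) = 55, u(34) = 22, u(35) = 51, u(36) = 49, u(37) = 11, u(38) = 47, u(39) = 18, u(40) = 23, u(41) = 19, u(42) = 4.
Since (u(41), u(42)) = (u(1), u(2)) = (19, 4) (two consecutive terms determine the rest), the sequence is periodic with period 40.
So u(350) = u(1 + ((350-1) mod 40)) = u(30) = 44.

44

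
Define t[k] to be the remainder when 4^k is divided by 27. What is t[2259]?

1

We have t[1] = 4,  t[2] = 16,  t[3] = 10,  t[4] = 13,  t[5] = 25,  t[6] = 19,  t[7] = 22,  t[8] = 7,  t[9] = 1,  t[10] = 4.
The sequence repeats with period 9.
So t[2259] = t[1 + ((2259-1) mod 9)] = t[9] = 1.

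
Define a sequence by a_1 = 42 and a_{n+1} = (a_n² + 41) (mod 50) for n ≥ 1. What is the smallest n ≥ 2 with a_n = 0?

5

Listing terms: a_1 = 42, a_2 = 5, a_3 = 16, a_4 = 47, a_5 = 0, a_6 = 41, a_7 = 22, a_8 = 25, a_9 = 16.
Since a_9 = a_3 = 16, the sequence is eventually periodic: after a pre-period of length 2 it cycles with period 6.
The value 0 first appears (with n ≥ 2) at a_5.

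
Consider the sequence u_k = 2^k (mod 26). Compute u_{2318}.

u_0 = 1, u_1 = 2, u_2 = 4, u_3 = 8, u_4 = 16, u_5 = 6, u_6 = 12, u_7 = 24, u_8 = 22, u_9 = 18, u_{10} = 10, u_{11} = 20, u_{12} = 14, u_{13} = 2.
Since u_{13} = u_1 = 2, the sequence is eventually periodic: after a pre-period of length 1 it cycles with period 12.
For k ≥ 1, u_k depends only on (k - 1) mod 12. (2318 - 1) mod 12 = 1, so u_{2318} = u_2 = 4.

4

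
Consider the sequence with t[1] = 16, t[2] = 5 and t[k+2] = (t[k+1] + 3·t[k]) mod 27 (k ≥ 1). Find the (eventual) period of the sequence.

We have t[1] = 16; t[2] = 5; t[3] = 26; t[4] = 14; t[5] = 11; t[6] = 26; t[7] = 5; t[8] = 2; t[9] = 17; t[10] = 23; t[11] = 20; t[12] = 8; t[13] = 14; t[14] = 11.
Since (t[13], t[14]) = (t[4], t[5]) = (14, 11) (two consecutive terms determine the rest), the sequence is eventually periodic: after a pre-period of length 3 it cycles with period 9.

9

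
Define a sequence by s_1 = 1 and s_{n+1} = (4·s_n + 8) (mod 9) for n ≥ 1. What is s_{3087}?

5

s_1 = 1, s_2 = 3, s_3 = 2, s_4 = 7, s_5 = 0, s_6 = 8, s_7 = 4, s_8 = 6, s_9 = 5, s_{10} = 1.
The sequence repeats with period 9.
So s_{3087} = s_{1 + ((3087-1) mod 9)} = s_9 = 5.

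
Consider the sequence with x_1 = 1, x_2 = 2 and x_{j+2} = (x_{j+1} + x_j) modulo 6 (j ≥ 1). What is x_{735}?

3

x_1 = 1,  x_2 = 2,  x_3 = 3,  x_4 = 5,  x_5 = 2,  x_6 = 1,  x_7 = 3,  x_8 = 4,  x_9 = 1,  x_{10} = 5,  x_{11} = 0,  x_{12} = 5,  x_{13} = 5,  x_{14} = 4,  x_{15} = 3,  x_{16} = 1,  x_{17} = 4,  x_{18} = 5,  x_{19} = 3,  x_{20} = 2,  x_{21} = 5,  x_{22} = 1,  x_{23} = 0,  x_{24} = 1,  x_{25} = 1,  x_{26} = 2.
Since (x_{25}, x_{26}) = (x_1, x_2) = (1, 2) (two consecutive terms determine the rest), the sequence is periodic with period 24.
(735 - 1) mod 24 = 14, so x_{735} = x_{15} = 3.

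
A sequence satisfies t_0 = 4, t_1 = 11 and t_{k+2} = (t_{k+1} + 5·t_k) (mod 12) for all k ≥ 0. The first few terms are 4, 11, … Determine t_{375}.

t_0 = 4, t_1 = 11, t_2 = 7, t_3 = 2, t_4 = 1, t_5 = 11, t_6 = 4, t_7 = 11.
Since (t_6, t_7) = (t_0, t_1) = (4, 11) (two consecutive terms determine the rest), the sequence is periodic with period 6.
(375 - 0) mod 6 = 3, so t_{375} = t_3 = 2.

2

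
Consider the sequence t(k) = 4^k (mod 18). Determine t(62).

We have t(1) = 4; t(2) = 16; t(3) = 10; t(4) = 4.
The sequence repeats with period 3.
So t(62) = t(1 + ((62-1) mod 3)) = t(2) = 16.

16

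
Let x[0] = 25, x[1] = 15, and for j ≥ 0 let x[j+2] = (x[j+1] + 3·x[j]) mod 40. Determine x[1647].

x[0] = 25; x[1] = 15; x[2] = 10; x[3] = 15; x[4] = 5; x[5] = 10; x[6] = 25; x[7] = 15.
Since (x[6], x[7]) = (x[0], x[1]) = (25, 15) (two consecutive terms determine the rest), the sequence is periodic with period 6.
(1647 - 0) mod 6 = 3, so x[1647] = x[3] = 15.

15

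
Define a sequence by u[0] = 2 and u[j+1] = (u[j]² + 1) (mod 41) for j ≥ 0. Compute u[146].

u[0] = 2, u[1] = 5, u[2] = 26, u[3] = 21, u[4] = 32, u[5] = 0, u[6] = 1, u[7] = 2.
The sequence repeats with period 7.
(146 - 0) mod 7 = 6, so u[146] = u[6] = 1.

1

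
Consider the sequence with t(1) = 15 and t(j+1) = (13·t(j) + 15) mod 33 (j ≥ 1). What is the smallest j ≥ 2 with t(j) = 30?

8

Listing terms: t(1) = 15,  t(2) = 12,  t(3) = 6,  t(4) = 27,  t(5) = 3,  t(6) = 21,  t(7) = 24,  t(8) = 30,  t(9) = 9,  t(10) = 0,  t(11) = 15.
Since t(11) = t(1) = 15, the sequence is periodic with period 10.
The value 30 first appears (with j ≥ 2) at t(8).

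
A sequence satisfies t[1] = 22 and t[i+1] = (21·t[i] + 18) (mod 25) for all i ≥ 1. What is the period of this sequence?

25

t[1] = 22; t[2] = 5; t[3] = 23; t[4] = 1; t[5] = 14; t[6] = 12; t[7] = 20; t[8] = 13; t[9] = 16; t[10] = 4; t[11] = 2; t[12] = 10; t[13] = 3; t[14] = 6; t[15] = 19; t[16] = 17; t[17] = 0; t[18] = 18; t[19] = 21; t[20] = 9; t[21] = 7; t[22] = 15; t[23] = 8; t[24] = 11; t[25] = 24; t[26] = 22.
Since t[26] = t[1] = 22, the sequence is periodic with period 25.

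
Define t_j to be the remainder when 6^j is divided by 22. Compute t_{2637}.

t_1 = 6, t_2 = 14, t_3 = 18, t_4 = 20, t_5 = 10, t_6 = 16, t_7 = 8, t_8 = 4, t_9 = 2, t_{10} = 12, t_{11} = 6.
Since t_{11} = t_1 = 6, the sequence is periodic with period 10.
So t_{2637} = t_{1 + ((2637-1) mod 10)} = t_7 = 8.

8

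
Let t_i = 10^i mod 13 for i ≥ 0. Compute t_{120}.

We have t_0 = 1; t_1 = 10; t_2 = 9; t_3 = 12; t_4 = 3; t_5 = 4; t_6 = 1.
Since t_6 = t_0 = 1, the sequence is periodic with period 6.
So t_{120} = t_{0 + ((120-0) mod 6)} = t_0 = 1.

1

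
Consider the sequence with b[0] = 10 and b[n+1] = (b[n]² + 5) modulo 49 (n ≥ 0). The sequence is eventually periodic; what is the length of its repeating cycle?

We have b[0] = 10, b[1] = 7, b[2] = 5, b[3] = 30, b[4] = 23, b[5] = 44, b[6] = 30.
Since b[6] = b[3] = 30, the sequence is eventually periodic: after a pre-period of length 3 it cycles with period 3.

3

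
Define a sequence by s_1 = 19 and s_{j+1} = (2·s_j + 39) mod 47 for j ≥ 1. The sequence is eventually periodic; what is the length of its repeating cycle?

23

Computing terms: s_1 = 19, s_2 = 30, s_3 = 5, s_4 = 2, s_5 = 43, s_6 = 31, s_7 = 7, s_8 = 6, s_9 = 4, s_{10} = 0, s_{11} = 39, s_{12} = 23, s_{13} = 38, s_{14} = 21, s_{15} = 34, s_{16} = 13, s_{17} = 18, s_{18} = 28, s_{19} = 1, s_{20} = 41, s_{21} = 27, s_{22} = 46, s_{23} = 37, s_{24} = 19.
The sequence repeats with period 23.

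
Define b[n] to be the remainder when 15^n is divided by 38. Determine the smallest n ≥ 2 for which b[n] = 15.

19

Listing terms: b[1] = 15; b[2] = 35; b[3] = 31; b[4] = 9; b[5] = 21; b[6] = 11; b[7] = 13; b[8] = 5; b[9] = 37; b[10] = 23; b[11] = 3; b[12] = 7; b[13] = 29; b[14] = 17; b[15] = 27; b[16] = 25; b[17] = 33; b[18] = 1; b[19] = 15.
The sequence repeats with period 18.
The value 15 next appears (with n ≥ 2) at b[19].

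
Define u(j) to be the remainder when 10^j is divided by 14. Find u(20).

2

u(1) = 10, u(2) = 2, u(3) = 6, u(4) = 4, u(5) = 12, u(6) = 8, u(7) = 10.
Since u(7) = u(1) = 10, the sequence is periodic with period 6.
(20 - 1) mod 6 = 1, so u(20) = u(2) = 2.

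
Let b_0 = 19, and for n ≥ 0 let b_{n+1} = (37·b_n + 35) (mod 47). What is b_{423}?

5

We have b_0 = 19,  b_1 = 33,  b_2 = 34,  b_3 = 24,  b_4 = 30,  b_5 = 17,  b_6 = 6,  b_7 = 22,  b_8 = 3,  b_9 = 5,  b_{10} = 32,  b_{11} = 44,  b_{12} = 18,  b_{13} = 43,  b_{14} = 28,  b_{15} = 37,  b_{16} = 41,  b_{17} = 1,  b_{18} = 25,  b_{19} = 20,  b_{20} = 23,  b_{21} = 40,  b_{22} = 11,  b_{23} = 19.
The sequence repeats with period 23.
So b_{423} = b_{0 + ((423-0) mod 23)} = b_9 = 5.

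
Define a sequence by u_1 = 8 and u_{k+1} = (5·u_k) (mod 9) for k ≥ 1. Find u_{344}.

We have u_1 = 8,  u_2 = 4,  u_3 = 2,  u_4 = 1,  u_5 = 5,  u_6 = 7,  u_7 = 8.
Since u_7 = u_1 = 8, the sequence is periodic with period 6.
(344 - 1) mod 6 = 1, so u_{344} = u_2 = 4.

4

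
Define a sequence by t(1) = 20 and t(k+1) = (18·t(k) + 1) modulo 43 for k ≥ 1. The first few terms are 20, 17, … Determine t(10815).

t(1) = 20, t(2) = 17, t(3) = 6, t(4) = 23, t(5) = 28, t(6) = 32, t(7) = 18, t(8) = 24, t(9) = 3, t(10) = 12, t(11) = 2, t(12) = 37, t(13) = 22, t(14) = 10, t(15) = 9, t(16) = 34, t(17) = 11, t(18) = 27, t(19) = 14, t(20) = 38, t(21) = 40, t(22) = 33, t(23) = 36, t(24) = 4, t(25) = 30, t(26) = 25, t(27) = 21, t(28) = 35, t(29) = 29, t(30) = 7, t(31) = 41, t(32) = 8, t(33) = 16, t(34) = 31, t(35) = 0, t(36) = 1, t(37) = 19, t(38) = 42, t(39) = 26, t(40) = 39, t(41) = 15, t(42) = 13, t(43) = 20.
Since t(43) = t(1) = 20, the sequence is periodic with period 42.
So t(10815) = t(1 + ((10815-1) mod 42)) = t(21) = 40.

40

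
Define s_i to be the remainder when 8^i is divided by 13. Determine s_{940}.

s_1 = 8; s_2 = 12; s_3 = 5; s_4 = 1; s_5 = 8.
Since s_5 = s_1 = 8, the sequence is periodic with period 4.
(940 - 1) mod 4 = 3, so s_{940} = s_4 = 1.

1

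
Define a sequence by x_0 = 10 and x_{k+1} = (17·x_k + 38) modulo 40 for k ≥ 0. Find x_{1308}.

10

We have x_0 = 10, x_1 = 8, x_2 = 14, x_3 = 36, x_4 = 10.
The sequence repeats with period 4.
So x_{1308} = x_{0 + ((1308-0) mod 4)} = x_0 = 10.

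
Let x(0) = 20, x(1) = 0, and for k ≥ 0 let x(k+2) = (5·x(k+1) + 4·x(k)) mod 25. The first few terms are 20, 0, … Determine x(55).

0

Listing terms: x(0) = 20, x(1) = 0, x(2) = 5, x(3) = 0, x(4) = 20, x(5) = 0.
Since (x(4), x(5)) = (x(0), x(1)) = (20, 0) (two consecutive terms determine the rest), the sequence is periodic with period 4.
(55 - 0) mod 4 = 3, so x(55) = x(3) = 0.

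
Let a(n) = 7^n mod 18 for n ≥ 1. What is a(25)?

7

Computing terms: a(1) = 7; a(2) = 13; a(3) = 1; a(4) = 7.
Since a(4) = a(1) = 7, the sequence is periodic with period 3.
So a(25) = a(1 + ((25-1) mod 3)) = a(1) = 7.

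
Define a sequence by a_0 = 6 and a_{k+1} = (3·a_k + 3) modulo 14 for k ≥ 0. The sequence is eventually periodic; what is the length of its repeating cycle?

6

Computing terms: a_0 = 6,  a_1 = 7,  a_2 = 10,  a_3 = 5,  a_4 = 4,  a_5 = 1,  a_6 = 6.
The sequence repeats with period 6.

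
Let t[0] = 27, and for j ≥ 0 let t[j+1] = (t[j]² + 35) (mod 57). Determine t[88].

t[0] = 27,  t[1] = 23,  t[2] = 51,  t[3] = 14,  t[4] = 3,  t[5] = 44,  t[6] = 33,  t[7] = 41,  t[8] = 6,  t[9] = 14.
Since t[9] = t[3] = 14, the sequence is eventually periodic: after a pre-period of length 3 it cycles with period 6.
For j ≥ 3, t[j] depends only on (j - 3) mod 6. (88 - 3) mod 6 = 1, so t[88] = t[4] = 3.

3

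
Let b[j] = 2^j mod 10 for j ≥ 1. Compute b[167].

8

b[1] = 2; b[2] = 4; b[3] = 8; b[4] = 6; b[5] = 2.
The sequence repeats with period 4.
(167 - 1) mod 4 = 2, so b[167] = b[3] = 8.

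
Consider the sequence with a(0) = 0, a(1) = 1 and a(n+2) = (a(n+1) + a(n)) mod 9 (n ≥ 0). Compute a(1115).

Computing terms: a(0) = 0,  a(1) = 1,  a(2) = 1,  a(3) = 2,  a(4) = 3,  a(5) = 5,  a(6) = 8,  a(7) = 4,  a(8) = 3,  a(9) = 7,  a(10) = 1,  a(11) = 8,  a(12) = 0,  a(13) = 8,  a(14) = 8,  a(15) = 7,  a(16) = 6,  a(17) = 4,  a(18) = 1,  a(19) = 5,  a(20) = 6,  a(21) = 2,  a(22) = 8,  a(23) = 1,  a(24) = 0,  a(25) = 1.
The sequence repeats with period 24.
So a(1115) = a(0 + ((1115-0) mod 24)) = a(11) = 8.

8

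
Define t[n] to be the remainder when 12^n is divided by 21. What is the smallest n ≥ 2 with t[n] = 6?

3

t[1] = 12,  t[2] = 18,  t[3] = 6,  t[4] = 9,  t[5] = 3,  t[6] = 15,  t[7] = 12.
Since t[7] = t[1] = 12, the sequence is periodic with period 6.
The value 6 first appears (with n ≥ 2) at t[3].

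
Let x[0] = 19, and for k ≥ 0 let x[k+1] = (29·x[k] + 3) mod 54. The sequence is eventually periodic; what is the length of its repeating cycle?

Computing terms: x[0] = 19,  x[1] = 14,  x[2] = 31,  x[3] = 38,  x[4] = 25,  x[5] = 26,  x[6] = 1,  x[7] = 32,  x[8] = 13,  x[9] = 2,  x[10] = 7,  x[11] = 44,  x[12] = 37,  x[13] = 50,  x[14] = 49,  x[15] = 20,  x[16] = 43,  x[17] = 8,  x[18] = 19.
Since x[18] = x[0] = 19, the sequence is periodic with period 18.

18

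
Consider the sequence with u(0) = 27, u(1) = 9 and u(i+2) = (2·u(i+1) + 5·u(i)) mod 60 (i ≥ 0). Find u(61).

Computing terms: u(0) = 27, u(1) = 9, u(2) = 33, u(3) = 51, u(4) = 27, u(5) = 9.
Since (u(4), u(5)) = (u(0), u(1)) = (27, 9) (two consecutive terms determine the rest), the sequence is periodic with period 4.
So u(61) = u(0 + ((61-0) mod 4)) = u(1) = 9.

9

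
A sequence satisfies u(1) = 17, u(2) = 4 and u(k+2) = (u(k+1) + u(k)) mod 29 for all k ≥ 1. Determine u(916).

13

u(1) = 17,  u(2) = 4,  u(3) = 21,  u(4) = 25,  u(5) = 17,  u(6) = 13,  u(7) = 1,  u(8) = 14,  u(9) = 15,  u(10) = 0,  u(11) = 15,  u(12) = 15,  u(13) = 1,  u(14) = 16,  u(15) = 17,  u(16) = 4.
Since (u(15), u(16)) = (u(1), u(2)) = (17, 4) (two consecutive terms determine the rest), the sequence is periodic with period 14.
So u(916) = u(1 + ((916-1) mod 14)) = u(6) = 13.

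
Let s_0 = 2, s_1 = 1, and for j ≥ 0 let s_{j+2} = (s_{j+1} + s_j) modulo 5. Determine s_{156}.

Listing terms: s_0 = 2; s_1 = 1; s_2 = 3; s_3 = 4; s_4 = 2; s_5 = 1.
The sequence repeats with period 4.
So s_{156} = s_{0 + ((156-0) mod 4)} = s_0 = 2.

2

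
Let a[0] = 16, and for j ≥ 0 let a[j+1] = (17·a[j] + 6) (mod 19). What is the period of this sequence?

9

We have a[0] = 16; a[1] = 12; a[2] = 1; a[3] = 4; a[4] = 17; a[5] = 10; a[6] = 5; a[7] = 15; a[8] = 14; a[9] = 16.
Since a[9] = a[0] = 16, the sequence is periodic with period 9.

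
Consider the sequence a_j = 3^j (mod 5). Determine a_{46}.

Computing terms: a_0 = 1; a_1 = 3; a_2 = 4; a_3 = 2; a_4 = 1.
Since a_4 = a_0 = 1, the sequence is periodic with period 4.
(46 - 0) mod 4 = 2, so a_{46} = a_2 = 4.

4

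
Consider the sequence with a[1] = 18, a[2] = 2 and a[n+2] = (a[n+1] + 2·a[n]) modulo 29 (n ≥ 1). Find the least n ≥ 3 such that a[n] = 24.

We have a[1] = 18; a[2] = 2; a[3] = 9; a[4] = 13; a[5] = 2; a[6] = 28; a[7] = 3; a[8] = 1; a[9] = 7; a[10] = 9; a[11] = 23; a[12] = 12; a[13] = 0; a[14] = 24; a[15] = 24; a[16] = 14; a[17] = 4; a[18] = 3; a[19] = 11; a[20] = 17; a[21] = 10; a[22] = 15; a[23] = 6; a[24] = 7; a[25] = 19; a[26] = 4; a[27] = 13; a[28] = 21; a[29] = 18; a[30] = 2.
Since (a[29], a[30]) = (a[1], a[2]) = (18, 2) (two consecutive terms determine the rest), the sequence is periodic with period 28.
The value 24 first appears (with n ≥ 3) at a[14].

14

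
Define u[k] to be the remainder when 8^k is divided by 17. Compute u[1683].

We have u[1] = 8, u[2] = 13, u[3] = 2, u[4] = 16, u[5] = 9, u[6] = 4, u[7] = 15, u[8] = 1, u[9] = 8.
The sequence repeats with period 8.
(1683 - 1) mod 8 = 2, so u[1683] = u[3] = 2.

2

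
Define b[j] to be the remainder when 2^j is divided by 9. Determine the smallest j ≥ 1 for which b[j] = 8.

3

b[0] = 1, b[1] = 2, b[2] = 4, b[3] = 8, b[4] = 7, b[5] = 5, b[6] = 1.
The sequence repeats with period 6.
The value 8 first appears (with j ≥ 1) at b[3].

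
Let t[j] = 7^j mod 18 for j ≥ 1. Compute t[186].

1

t[1] = 7,  t[2] = 13,  t[3] = 1,  t[4] = 7.
Since t[4] = t[1] = 7, the sequence is periodic with period 3.
(186 - 1) mod 3 = 2, so t[186] = t[3] = 1.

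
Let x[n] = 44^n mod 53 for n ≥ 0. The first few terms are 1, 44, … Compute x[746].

Listing terms: x[0] = 1; x[1] = 44; x[2] = 28; x[3] = 13; x[4] = 42; x[5] = 46; x[6] = 10; x[7] = 16; x[8] = 15; x[9] = 24; x[10] = 49; x[11] = 36; x[12] = 47; x[13] = 1.
Since x[13] = x[0] = 1, the sequence is periodic with period 13.
So x[746] = x[0 + ((746-0) mod 13)] = x[5] = 46.

46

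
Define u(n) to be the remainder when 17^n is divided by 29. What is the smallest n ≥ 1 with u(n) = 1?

4

u(0) = 1, u(1) = 17, u(2) = 28, u(3) = 12, u(4) = 1.
Since u(4) = u(0) = 1, the sequence is periodic with period 4.
The value 1 next appears (with n ≥ 1) at u(4).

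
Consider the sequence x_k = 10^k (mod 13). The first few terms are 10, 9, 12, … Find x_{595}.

10

We have x_1 = 10,  x_2 = 9,  x_3 = 12,  x_4 = 3,  x_5 = 4,  x_6 = 1,  x_7 = 10.
The sequence repeats with period 6.
(595 - 1) mod 6 = 0, so x_{595} = x_1 = 10.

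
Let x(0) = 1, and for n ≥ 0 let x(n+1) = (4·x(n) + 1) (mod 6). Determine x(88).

5

Computing terms: x(0) = 1,  x(1) = 5,  x(2) = 3,  x(3) = 1.
The sequence repeats with period 3.
(88 - 0) mod 3 = 1, so x(88) = x(1) = 5.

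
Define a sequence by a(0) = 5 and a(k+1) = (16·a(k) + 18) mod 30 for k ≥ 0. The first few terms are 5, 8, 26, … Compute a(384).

We have a(0) = 5; a(1) = 8; a(2) = 26; a(3) = 14; a(4) = 2; a(5) = 20; a(6) = 8.
Since a(6) = a(1) = 8, the sequence is eventually periodic: after a pre-period of length 1 it cycles with period 5.
For k ≥ 1, a(k) depends only on (k - 1) mod 5. (384 - 1) mod 5 = 3, so a(384) = a(4) = 2.

2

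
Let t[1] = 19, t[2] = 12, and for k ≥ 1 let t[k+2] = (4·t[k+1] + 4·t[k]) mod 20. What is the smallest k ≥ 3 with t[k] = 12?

Listing terms: t[1] = 19,  t[2] = 12,  t[3] = 4,  t[4] = 4,  t[5] = 12,  t[6] = 4.
Since (t[5], t[6]) = (t[2], t[3]) = (12, 4) (two consecutive terms determine the rest), the sequence is eventually periodic: after a pre-period of length 1 it cycles with period 3.
The value 12 next appears (with k ≥ 3) at t[5].

5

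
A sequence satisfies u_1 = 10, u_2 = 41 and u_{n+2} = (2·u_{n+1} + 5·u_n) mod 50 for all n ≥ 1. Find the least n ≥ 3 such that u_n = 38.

21

Computing terms: u_1 = 10; u_2 = 41; u_3 = 32; u_4 = 19; u_5 = 48; u_6 = 41; u_7 = 22; u_8 = 49; u_9 = 8; u_{10} = 11; u_{11} = 12; u_{12} = 29; u_{13} = 18; u_{14} = 31; u_{15} = 2; u_{16} = 9; u_{17} = 28; u_{18} = 1; u_{19} = 42; u_{20} = 39; u_{21} = 38; u_{22} = 21; u_{23} = 32; u_{24} = 19.
Since (u_{23}, u_{24}) = (u_3, u_4) = (32, 19) (two consecutive terms determine the rest), the sequence is eventually periodic: after a pre-period of length 2 it cycles with period 20.
The value 38 first appears (with n ≥ 3) at u_{21}.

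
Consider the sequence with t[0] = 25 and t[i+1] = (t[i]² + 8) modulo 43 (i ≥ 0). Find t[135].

Computing terms: t[0] = 25, t[1] = 31, t[2] = 23, t[3] = 21, t[4] = 19, t[5] = 25.
Since t[5] = t[0] = 25, the sequence is periodic with period 5.
So t[135] = t[0 + ((135-0) mod 5)] = t[0] = 25.

25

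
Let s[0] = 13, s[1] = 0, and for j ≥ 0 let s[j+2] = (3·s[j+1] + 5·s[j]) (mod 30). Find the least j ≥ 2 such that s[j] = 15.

3

Listing terms: s[0] = 13, s[1] = 0, s[2] = 5, s[3] = 15, s[4] = 10, s[5] = 15, s[6] = 5, s[7] = 0, s[8] = 25, s[9] = 15, s[10] = 20, s[11] = 15, s[12] = 25, s[13] = 0, s[14] = 5.
Since (s[13], s[14]) = (s[1], s[2]) = (0, 5) (two consecutive terms determine the rest), the sequence is eventually periodic: after a pre-period of length 1 it cycles with period 12.
The value 15 first appears (with j ≥ 2) at s[3].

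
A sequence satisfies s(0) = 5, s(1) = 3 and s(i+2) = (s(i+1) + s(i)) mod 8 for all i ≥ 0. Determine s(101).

6

Listing terms: s(0) = 5, s(1) = 3, s(2) = 0, s(3) = 3, s(4) = 3, s(5) = 6, s(6) = 1, s(7) = 7, s(8) = 0, s(9) = 7, s(10) = 7, s(11) = 6, s(12) = 5, s(13) = 3.
The sequence repeats with period 12.
(101 - 0) mod 12 = 5, so s(101) = s(5) = 6.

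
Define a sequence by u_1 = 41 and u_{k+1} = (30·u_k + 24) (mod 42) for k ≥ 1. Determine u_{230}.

Listing terms: u_1 = 41; u_2 = 36; u_3 = 12; u_4 = 6; u_5 = 36.
Since u_5 = u_2 = 36, the sequence is eventually periodic: after a pre-period of length 1 it cycles with period 3.
For k ≥ 2, u_k depends only on (k - 2) mod 3. (230 - 2) mod 3 = 0, so u_{230} = u_2 = 36.

36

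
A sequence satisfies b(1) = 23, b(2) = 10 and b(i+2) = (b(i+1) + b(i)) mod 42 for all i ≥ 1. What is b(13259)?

30

Listing terms: b(1) = 23; b(2) = 10; b(3) = 33; b(4) = 1; b(5) = 34; b(6) = 35; b(7) = 27; b(8) = 20; b(9) = 5; b(10) = 25; b(11) = 30; b(12) = 13; b(13) = 1; b(14) = 14; b(15) = 15; b(16) = 29; b(17) = 2; b(18) = 31; b(19) = 33; b(20) = 22; b(21) = 13; b(22) = 35; b(23) = 6; b(24) = 41; b(25) = 5; b(26) = 4; b(27) = 9; b(28) = 13; b(29) = 22; b(30) = 35; b(31) = 15; b(32) = 8; b(33) = 23; b(34) = 31; b(35) = 12; b(36) = 1; b(37) = 13; b(38) = 14; b(39) = 27; b(40) = 41; b(41) = 26; b(42) = 25; b(43) = 9; b(44) = 34; b(45) = 1; b(46) = 35; b(47) = 36; b(48) = 29; b(49) = 23; b(50) = 10.
The sequence repeats with period 48.
(13259 - 1) mod 48 = 10, so b(13259) = b(11) = 30.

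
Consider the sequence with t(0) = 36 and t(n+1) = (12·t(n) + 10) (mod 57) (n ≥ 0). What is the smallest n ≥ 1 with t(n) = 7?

Computing terms: t(0) = 36,  t(1) = 43,  t(2) = 13,  t(3) = 52,  t(4) = 7,  t(5) = 37,  t(6) = 55,  t(7) = 43.
Since t(7) = t(1) = 43, the sequence is eventually periodic: after a pre-period of length 1 it cycles with period 6.
The value 7 first appears (with n ≥ 1) at t(4).

4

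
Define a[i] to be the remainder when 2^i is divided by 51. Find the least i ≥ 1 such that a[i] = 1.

8

Computing terms: a[0] = 1,  a[1] = 2,  a[2] = 4,  a[3] = 8,  a[4] = 16,  a[5] = 32,  a[6] = 13,  a[7] = 26,  a[8] = 1.
Since a[8] = a[0] = 1, the sequence is periodic with period 8.
The value 1 next appears (with i ≥ 1) at a[8].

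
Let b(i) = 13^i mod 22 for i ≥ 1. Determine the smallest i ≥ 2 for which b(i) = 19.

3

Listing terms: b(1) = 13, b(2) = 15, b(3) = 19, b(4) = 5, b(5) = 21, b(6) = 9, b(7) = 7, b(8) = 3, b(9) = 17, b(10) = 1, b(11) = 13.
Since b(11) = b(1) = 13, the sequence is periodic with period 10.
The value 19 first appears (with i ≥ 2) at b(3).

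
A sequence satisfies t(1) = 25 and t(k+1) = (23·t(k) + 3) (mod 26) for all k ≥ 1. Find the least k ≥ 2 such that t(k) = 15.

Listing terms: t(1) = 25, t(2) = 6, t(3) = 11, t(4) = 22, t(5) = 15, t(6) = 10, t(7) = 25.
The sequence repeats with period 6.
The value 15 first appears (with k ≥ 2) at t(5).

5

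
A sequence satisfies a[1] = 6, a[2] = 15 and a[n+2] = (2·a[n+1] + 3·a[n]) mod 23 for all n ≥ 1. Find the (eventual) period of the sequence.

Computing terms: a[1] = 6; a[2] = 15; a[3] = 2; a[4] = 3; a[5] = 12; a[6] = 10; a[7] = 10; a[8] = 4; a[9] = 15; a[10] = 19; a[11] = 14; a[12] = 16; a[13] = 5; a[14] = 12; a[15] = 16; a[16] = 22; a[17] = 0; a[18] = 20; a[19] = 17; a[20] = 2; a[21] = 9; a[22] = 1; a[23] = 6; a[24] = 15.
The sequence repeats with period 22.

22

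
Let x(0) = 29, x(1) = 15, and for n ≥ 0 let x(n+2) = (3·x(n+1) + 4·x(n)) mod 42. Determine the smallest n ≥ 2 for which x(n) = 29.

Computing terms: x(0) = 29,  x(1) = 15,  x(2) = 35,  x(3) = 39,  x(4) = 5,  x(5) = 3,  x(6) = 29,  x(7) = 15.
The sequence repeats with period 6.
The value 29 next appears (with n ≥ 2) at x(6).

6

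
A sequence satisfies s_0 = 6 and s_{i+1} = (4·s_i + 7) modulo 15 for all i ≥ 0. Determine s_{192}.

6

We have s_0 = 6,  s_1 = 1,  s_2 = 11,  s_3 = 6.
Since s_3 = s_0 = 6, the sequence is periodic with period 3.
So s_{192} = s_{0 + ((192-0) mod 3)} = s_0 = 6.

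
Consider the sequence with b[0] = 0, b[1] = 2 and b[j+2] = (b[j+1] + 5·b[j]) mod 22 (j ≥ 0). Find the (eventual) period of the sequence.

Computing terms: b[0] = 0,  b[1] = 2,  b[2] = 2,  b[3] = 12,  b[4] = 0,  b[5] = 16,  b[6] = 16,  b[7] = 8,  b[8] = 0,  b[9] = 18,  b[10] = 18,  b[11] = 20,  b[12] = 0,  b[13] = 12,  b[14] = 12,  b[15] = 6,  b[16] = 0,  b[17] = 8,  b[18] = 8,  b[19] = 4,  b[20] = 0,  b[21] = 20,  b[22] = 20,  b[23] = 10,  b[24] = 0,  b[25] = 6,  b[26] = 6,  b[27] = 14,  b[28] = 0,  b[29] = 4,  b[30] = 4,  b[31] = 2,  b[32] = 0,  b[33] = 10,  b[34] = 10,  b[35] = 16,  b[36] = 0,  b[37] = 14,  b[38] = 14,  b[39] = 18,  b[40] = 0,  b[41] = 2.
The sequence repeats with period 40.

40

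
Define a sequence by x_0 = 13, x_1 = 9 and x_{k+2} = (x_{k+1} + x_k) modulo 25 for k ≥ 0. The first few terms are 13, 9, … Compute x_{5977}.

4

We have x_0 = 13,  x_1 = 9,  x_2 = 22,  x_3 = 6,  x_4 = 3,  x_5 = 9,  x_6 = 12,  x_7 = 21,  x_8 = 8,  x_9 = 4,  x_{10} = 12,  x_{11} = 16,  x_{12} = 3,  x_{13} = 19,  x_{14} = 22,  x_{15} = 16,  x_{16} = 13,  x_{17} = 4,  x_{18} = 17,  x_{19} = 21,  x_{20} = 13,  x_{21} = 9.
Since (x_{20}, x_{21}) = (x_0, x_1) = (13, 9) (two consecutive terms determine the rest), the sequence is periodic with period 20.
So x_{5977} = x_{0 + ((5977-0) mod 20)} = x_{17} = 4.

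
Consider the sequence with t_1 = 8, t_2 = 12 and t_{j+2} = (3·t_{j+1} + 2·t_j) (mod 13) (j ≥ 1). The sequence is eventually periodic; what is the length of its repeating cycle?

12

We have t_1 = 8, t_2 = 12, t_3 = 0, t_4 = 11, t_5 = 7, t_6 = 4, t_7 = 0, t_8 = 8, t_9 = 11, t_{10} = 10, t_{11} = 0, t_{12} = 7, t_{13} = 8, t_{14} = 12.
Since (t_{13}, t_{14}) = (t_1, t_2) = (8, 12) (two consecutive terms determine the rest), the sequence is periodic with period 12.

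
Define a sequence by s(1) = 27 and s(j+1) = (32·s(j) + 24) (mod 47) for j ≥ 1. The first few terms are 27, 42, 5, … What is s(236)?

33

We have s(1) = 27, s(2) = 42, s(3) = 5, s(4) = 43, s(5) = 37, s(6) = 33, s(7) = 46, s(8) = 39, s(9) = 3, s(10) = 26, s(11) = 10, s(12) = 15, s(13) = 34, s(14) = 31, s(15) = 29, s(16) = 12, s(17) = 32, s(18) = 14, s(19) = 2, s(20) = 41, s(21) = 20, s(22) = 6, s(23) = 28, s(24) = 27.
Since s(24) = s(1) = 27, the sequence is periodic with period 23.
So s(236) = s(1 + ((236-1) mod 23)) = s(6) = 33.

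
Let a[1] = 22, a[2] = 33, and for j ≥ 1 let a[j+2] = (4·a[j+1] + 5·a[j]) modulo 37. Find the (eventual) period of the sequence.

36

a[1] = 22, a[2] = 33, a[3] = 20, a[4] = 23, a[5] = 7, a[6] = 32, a[7] = 15, a[8] = 35, a[9] = 30, a[10] = 36, a[11] = 35, a[12] = 24, a[13] = 12, a[14] = 20, a[15] = 29, a[16] = 31, a[17] = 10, a[18] = 10, a[19] = 16, a[20] = 3, a[21] = 18, a[22] = 13, a[23] = 31, a[24] = 4, a[25] = 23, a[26] = 1, a[27] = 8, a[28] = 0, a[29] = 3, a[30] = 12, a[31] = 26, a[32] = 16, a[33] = 9, a[34] = 5, a[35] = 28, a[36] = 26, a[37] = 22, a[38] = 33.
Since (a[37], a[38]) = (a[1], a[2]) = (22, 33) (two consecutive terms determine the rest), the sequence is periodic with period 36.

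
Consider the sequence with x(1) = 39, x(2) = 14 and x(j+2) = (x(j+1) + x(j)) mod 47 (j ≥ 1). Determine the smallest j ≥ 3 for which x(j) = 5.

30

x(1) = 39,  x(2) = 14,  x(3) = 6,  x(4) = 20,  x(5) = 26,  x(6) = 46,  x(7) = 25,  x(8) = 24,  x(9) = 2,  x(10) = 26,  x(11) = 28,  x(12) = 7,  x(13) = 35,  x(14) = 42,  x(15) = 30,  x(16) = 25,  x(17) = 8,  x(18) = 33,  x(19) = 41,  x(20) = 27,  x(21) = 21,  x(22) = 1,  x(23) = 22,  x(24) = 23,  x(25) = 45,  x(26) = 21,  x(27) = 19,  x(28) = 40,  x(29) = 12,  x(30) = 5,  x(31) = 17,  x(32) = 22,  x(33) = 39,  x(34) = 14.
Since (x(33), x(34)) = (x(1), x(2)) = (39, 14) (two consecutive terms determine the rest), the sequence is periodic with period 32.
The value 5 first appears (with j ≥ 3) at x(30).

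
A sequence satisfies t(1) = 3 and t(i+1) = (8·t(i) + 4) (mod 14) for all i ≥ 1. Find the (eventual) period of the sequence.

7

t(1) = 3,  t(2) = 0,  t(3) = 4,  t(4) = 8,  t(5) = 12,  t(6) = 2,  t(7) = 6,  t(8) = 10,  t(9) = 0.
Since t(9) = t(2) = 0, the sequence is eventually periodic: after a pre-period of length 1 it cycles with period 7.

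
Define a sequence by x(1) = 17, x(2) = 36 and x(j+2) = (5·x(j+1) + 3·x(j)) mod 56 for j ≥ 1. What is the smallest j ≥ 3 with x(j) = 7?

x(1) = 17,  x(2) = 36,  x(3) = 7,  x(4) = 31,  x(5) = 8,  x(6) = 21,  x(7) = 17,  x(8) = 36.
Since (x(7), x(8)) = (x(1), x(2)) = (17, 36) (two consecutive terms determine the rest), the sequence is periodic with period 6.
The value 7 first appears (with j ≥ 3) at x(3).

3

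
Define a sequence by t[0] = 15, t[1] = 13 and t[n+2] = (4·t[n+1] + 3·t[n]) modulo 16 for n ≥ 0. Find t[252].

We have t[0] = 15, t[1] = 13, t[2] = 1, t[3] = 11, t[4] = 15, t[5] = 13.
Since (t[4], t[5]) = (t[0], t[1]) = (15, 13) (two consecutive terms determine the rest), the sequence is periodic with period 4.
So t[252] = t[0 + ((252-0) mod 4)] = t[0] = 15.

15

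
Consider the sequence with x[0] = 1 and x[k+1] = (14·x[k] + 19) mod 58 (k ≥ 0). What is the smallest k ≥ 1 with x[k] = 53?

26

We have x[0] = 1, x[1] = 33, x[2] = 17, x[3] = 25, x[4] = 21, x[5] = 23, x[6] = 51, x[7] = 37, x[8] = 15, x[9] = 55, x[10] = 35, x[11] = 45, x[12] = 11, x[13] = 57, x[14] = 5, x[15] = 31, x[16] = 47, x[17] = 39, x[18] = 43, x[19] = 41, x[20] = 13, x[21] = 27, x[22] = 49, x[23] = 9, x[24] = 29, x[25] = 19, x[26] = 53, x[27] = 7, x[28] = 1.
Since x[28] = x[0] = 1, the sequence is periodic with period 28.
The value 53 first appears (with k ≥ 1) at x[26].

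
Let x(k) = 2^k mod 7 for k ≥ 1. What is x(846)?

1

We have x(1) = 2, x(2) = 4, x(3) = 1, x(4) = 2.
Since x(4) = x(1) = 2, the sequence is periodic with period 3.
(846 - 1) mod 3 = 2, so x(846) = x(3) = 1.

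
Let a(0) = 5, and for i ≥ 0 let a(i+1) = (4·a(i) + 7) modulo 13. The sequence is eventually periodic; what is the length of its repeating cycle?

6

Listing terms: a(0) = 5, a(1) = 1, a(2) = 11, a(3) = 12, a(4) = 3, a(5) = 6, a(6) = 5.
Since a(6) = a(0) = 5, the sequence is periodic with period 6.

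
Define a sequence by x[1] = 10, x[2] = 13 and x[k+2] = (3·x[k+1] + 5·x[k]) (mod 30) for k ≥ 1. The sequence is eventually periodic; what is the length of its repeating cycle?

Computing terms: x[1] = 10,  x[2] = 13,  x[3] = 29,  x[4] = 2,  x[5] = 1,  x[6] = 13,  x[7] = 14,  x[8] = 17,  x[9] = 1,  x[10] = 28,  x[11] = 29,  x[12] = 17,  x[13] = 16,  x[14] = 13,  x[15] = 29.
Since (x[14], x[15]) = (x[2], x[3]) = (13, 29) (two consecutive terms determine the rest), the sequence is eventually periodic: after a pre-period of length 1 it cycles with period 12.

12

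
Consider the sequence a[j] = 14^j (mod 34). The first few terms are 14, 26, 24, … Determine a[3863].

6

We have a[1] = 14, a[2] = 26, a[3] = 24, a[4] = 30, a[5] = 12, a[6] = 32, a[7] = 6, a[8] = 16, a[9] = 20, a[10] = 8, a[11] = 10, a[12] = 4, a[13] = 22, a[14] = 2, a[15] = 28, a[16] = 18, a[17] = 14.
Since a[17] = a[1] = 14, the sequence is periodic with period 16.
So a[3863] = a[1 + ((3863-1) mod 16)] = a[7] = 6.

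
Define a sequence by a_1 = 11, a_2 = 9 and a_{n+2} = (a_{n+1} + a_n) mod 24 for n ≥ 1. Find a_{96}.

a_1 = 11; a_2 = 9; a_3 = 20; a_4 = 5; a_5 = 1; a_6 = 6; a_7 = 7; a_8 = 13; a_9 = 20; a_{10} = 9; a_{11} = 5; a_{12} = 14; a_{13} = 19; a_{14} = 9; a_{15} = 4; a_{16} = 13; a_{17} = 17; a_{18} = 6; a_{19} = 23; a_{20} = 5; a_{21} = 4; a_{22} = 9; a_{23} = 13; a_{24} = 22; a_{25} = 11; a_{26} = 9.
Since (a_{25}, a_{26}) = (a_1, a_2) = (11, 9) (two consecutive terms determine the rest), the sequence is periodic with period 24.
So a_{96} = a_{1 + ((96-1) mod 24)} = a_{24} = 22.

22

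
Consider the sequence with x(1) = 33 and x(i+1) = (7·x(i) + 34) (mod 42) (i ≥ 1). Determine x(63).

Computing terms: x(1) = 33, x(2) = 13, x(3) = 41, x(4) = 27, x(5) = 13.
Since x(5) = x(2) = 13, the sequence is eventually periodic: after a pre-period of length 1 it cycles with period 3.
For i ≥ 2, x(i) depends only on (i - 2) mod 3. (63 - 2) mod 3 = 1, so x(63) = x(3) = 41.

41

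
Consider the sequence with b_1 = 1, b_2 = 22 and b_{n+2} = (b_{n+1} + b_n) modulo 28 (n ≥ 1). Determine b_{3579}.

19

We have b_1 = 1, b_2 = 22, b_3 = 23, b_4 = 17, b_5 = 12, b_6 = 1, b_7 = 13, b_8 = 14, b_9 = 27, b_{10} = 13, b_{11} = 12, b_{12} = 25, b_{13} = 9, b_{14} = 6, b_{15} = 15, b_{16} = 21, b_{17} = 8, b_{18} = 1, b_{19} = 9, b_{20} = 10, b_{21} = 19, b_{22} = 1, b_{23} = 20, b_{24} = 21, b_{25} = 13, b_{26} = 6, b_{27} = 19, b_{28} = 25, b_{29} = 16, b_{30} = 13, b_{31} = 1, b_{32} = 14, b_{33} = 15, b_{34} = 1, b_{35} = 16, b_{36} = 17, b_{37} = 5, b_{38} = 22, b_{39} = 27, b_{40} = 21, b_{41} = 20, b_{42} = 13, b_{43} = 5, b_{44} = 18, b_{45} = 23, b_{46} = 13, b_{47} = 8, b_{48} = 21, b_{49} = 1, b_{50} = 22.
Since (b_{49}, b_{50}) = (b_1, b_2) = (1, 22) (two consecutive terms determine the rest), the sequence is periodic with period 48.
So b_{3579} = b_{1 + ((3579-1) mod 48)} = b_{27} = 19.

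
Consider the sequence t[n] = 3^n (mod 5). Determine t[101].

3

Listing terms: t[0] = 1, t[1] = 3, t[2] = 4, t[3] = 2, t[4] = 1.
The sequence repeats with period 4.
(101 - 0) mod 4 = 1, so t[101] = t[1] = 3.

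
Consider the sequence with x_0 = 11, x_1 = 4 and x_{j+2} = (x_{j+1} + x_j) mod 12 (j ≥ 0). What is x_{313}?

4

x_0 = 11, x_1 = 4, x_2 = 3, x_3 = 7, x_4 = 10, x_5 = 5, x_6 = 3, x_7 = 8, x_8 = 11, x_9 = 7, x_{10} = 6, x_{11} = 1, x_{12} = 7, x_{13} = 8, x_{14} = 3, x_{15} = 11, x_{16} = 2, x_{17} = 1, x_{18} = 3, x_{19} = 4, x_{20} = 7, x_{21} = 11, x_{22} = 6, x_{23} = 5, x_{24} = 11, x_{25} = 4.
Since (x_{24}, x_{25}) = (x_0, x_1) = (11, 4) (two consecutive terms determine the rest), the sequence is periodic with period 24.
(313 - 0) mod 24 = 1, so x_{313} = x_1 = 4.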